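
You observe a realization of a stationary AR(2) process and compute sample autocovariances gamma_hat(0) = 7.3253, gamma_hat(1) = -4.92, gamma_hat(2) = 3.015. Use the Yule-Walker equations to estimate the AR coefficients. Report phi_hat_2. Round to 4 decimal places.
\hat\phi_{2} = -0.0720

The Yule-Walker equations for an AR(p) process read, in matrix form,
  Gamma_p phi = r_p,   with   (Gamma_p)_{ij} = gamma(|i - j|),
                       (r_p)_i = gamma(i),   i,j = 1..p.
Substitute the sample gammas (Toeplitz matrix and right-hand side of size 2):
  Gamma_p = [[7.3253, -4.92], [-4.92, 7.3253]]
  r_p     = [-4.92, 3.015]
Written out:
  7.3253 phi_1 - 4.92 phi_2 = -4.92
  -4.92 phi_1 + 7.3253 phi_2 = 3.015
Solve by Cramer's rule:
  det = gamma(0)^2 - gamma(1)^2 = (7.3253)^2 - (-4.92)^2 = 53.66002009 - 24.2064 = 29.45362009
  phi_hat_1 = [gamma(1) gamma(0) - gamma(1) gamma(2)] / det = [(-4.92)(7.3253) - (-4.92)(3.015)] / 29.45362009 = -21.206676 / 29.45362009 = -0.72
  phi_hat_2 = [gamma(0) gamma(2) - gamma(1)^2] / det = [(7.3253)(3.015) - (-4.92)^2] / 29.45362009 = -2.1206205 / 29.45362009 = -0.072
So phi_hat = [-0.7200, -0.0720].
Therefore phi_hat_2 = -0.0720.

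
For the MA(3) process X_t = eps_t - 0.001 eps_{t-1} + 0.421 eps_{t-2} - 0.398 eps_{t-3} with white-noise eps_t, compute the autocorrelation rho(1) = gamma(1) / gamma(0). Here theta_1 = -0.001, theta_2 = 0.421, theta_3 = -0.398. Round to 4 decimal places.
\rho(1) = -0.1265

For an MA(q) process with theta_0 = 1, the autocovariance is
  gamma(k) = sigma^2 * sum_{i=0..q-k} theta_i * theta_{i+k},
and rho(k) = gamma(k) / gamma(0). Sigma^2 cancels.
  numerator   = (1)*(-0.001) + (-0.001)*(0.421) + (0.421)*(-0.398) = -0.168979.
  denominator = (1)^2 + (-0.001)^2 + (0.421)^2 + (-0.398)^2 = 1.335646.
  rho(1) = -0.168979 / 1.335646 = -0.1265.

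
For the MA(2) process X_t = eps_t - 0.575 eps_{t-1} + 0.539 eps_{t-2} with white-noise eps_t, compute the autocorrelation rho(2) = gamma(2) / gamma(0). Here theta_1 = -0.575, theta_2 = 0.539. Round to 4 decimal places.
\rho(2) = 0.3325

For an MA(q) process with theta_0 = 1, the autocovariance is
  gamma(k) = sigma^2 * sum_{i=0..q-k} theta_i * theta_{i+k},
and rho(k) = gamma(k) / gamma(0). Sigma^2 cancels.
  numerator   = (1)*(0.539) = 0.539.
  denominator = (1)^2 + (-0.575)^2 + (0.539)^2 = 1.621146.
  rho(2) = 0.539 / 1.621146 = 0.3325.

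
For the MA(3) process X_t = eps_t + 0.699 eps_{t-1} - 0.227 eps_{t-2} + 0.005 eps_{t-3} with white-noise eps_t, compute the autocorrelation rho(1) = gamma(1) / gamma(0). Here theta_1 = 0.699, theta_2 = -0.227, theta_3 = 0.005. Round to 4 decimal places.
\rho(1) = 0.3501

For an MA(q) process with theta_0 = 1, the autocovariance is
  gamma(k) = sigma^2 * sum_{i=0..q-k} theta_i * theta_{i+k},
and rho(k) = gamma(k) / gamma(0). Sigma^2 cancels.
  numerator   = (1)*(0.699) + (0.699)*(-0.227) + (-0.227)*(0.005) = 0.539192.
  denominator = (1)^2 + (0.699)^2 + (-0.227)^2 + (0.005)^2 = 1.540155.
  rho(1) = 0.539192 / 1.540155 = 0.3501.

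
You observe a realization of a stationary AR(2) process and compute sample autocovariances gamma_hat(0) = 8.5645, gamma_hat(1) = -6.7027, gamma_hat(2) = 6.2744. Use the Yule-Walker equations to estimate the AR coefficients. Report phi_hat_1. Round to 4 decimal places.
\hat\phi_{1} = -0.5400

The Yule-Walker equations for an AR(p) process read, in matrix form,
  Gamma_p phi = r_p,   with   (Gamma_p)_{ij} = gamma(|i - j|),
                       (r_p)_i = gamma(i),   i,j = 1..p.
Substitute the sample gammas (Toeplitz matrix and right-hand side of size 2):
  Gamma_p = [[8.5645, -6.7027], [-6.7027, 8.5645]]
  r_p     = [-6.7027, 6.2744]
Written out:
  8.5645 phi_1 - 6.7027 phi_2 = -6.7027
  -6.7027 phi_1 + 8.5645 phi_2 = 6.2744
Solve by Cramer's rule:
  det = gamma(0)^2 - gamma(1)^2 = (8.5645)^2 - (-6.7027)^2 = 73.35066025 - 44.92618729 = 28.42447296
  phi_hat_1 = [gamma(1) gamma(0) - gamma(1) gamma(2)] / det = [(-6.7027)(8.5645) - (-6.7027)(6.2744)] / 28.42447296 = -15.34985327 / 28.42447296 = -0.54
  phi_hat_2 = [gamma(0) gamma(2) - gamma(1)^2] / det = [(8.5645)(6.2744) - (-6.7027)^2] / 28.42447296 = 8.81091151 / 28.42447296 = 0.31
So phi_hat = [-0.5400, 0.3100].
Therefore phi_hat_1 = -0.5400.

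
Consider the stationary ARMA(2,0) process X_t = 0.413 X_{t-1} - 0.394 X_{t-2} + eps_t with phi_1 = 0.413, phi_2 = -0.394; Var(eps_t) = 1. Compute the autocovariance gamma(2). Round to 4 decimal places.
\gamma(2) = -0.3525

Multiply the model equation by X_{t-k} and take expectations. With theta_0 = psi_0 = 1 and psi_j the MA(infinity) weights, this gives
  gamma(k) - sum_i phi_i gamma(k-i) = c_k,
  c_k = sigma^2 * sum_{j=k..q} theta_j psi_{j-k}   (c_k = 0 for k > q),
using gamma(-m) = gamma(m).
Pure AR (q = 0): c_0 = sigma^2 = 1, c_k = 0 for k >= 1.
Equations for k = 0, 1, 2 (AR order 2, c_2 = 0):
  (E0) gamma(0) = phi_1 gamma(1) + phi_2 gamma(2) + c_0
  (E1) gamma(1) = phi_1 gamma(0) + phi_2 gamma(1) + c_1
  (E2) gamma(2) = phi_1 gamma(1) + phi_2 gamma(0)
From (E1): gamma(1) = A gamma(0) + B with
  A = phi_1 / (1 - phi_2) = 0.413 / 1.394 = 0.29627,   B = c_1 / (1 - phi_2) = 0 / 1.394 = 0.
Insert (E2) into (E0): gamma(0) (1 - phi_2^2) = phi_1 (1 + phi_2) gamma(1) + c_0.
  phi_1 (1 + phi_2) = (0.413)(0.606) = 0.250278,   1 - phi_2^2 = 0.844764.
Replace gamma(1) by A gamma(0) + B and collect gamma(0):
  gamma(0) [0.844764 - (0.250278)(0.29627)] = c_0 = 1
  gamma(0) * 0.770614 = 1
  gamma(0) = 1 / 0.770614 = 1.297666.
  gamma(1) = A gamma(0) = (0.29627)(1.297666) = 0.384459.
  gamma(2) = phi_1 gamma(1) + phi_2 gamma(0) = (0.413)(0.384459) + (-0.394)(1.297666) = -0.352499.
Therefore gamma(2) = -0.3525 (to 4 decimal places).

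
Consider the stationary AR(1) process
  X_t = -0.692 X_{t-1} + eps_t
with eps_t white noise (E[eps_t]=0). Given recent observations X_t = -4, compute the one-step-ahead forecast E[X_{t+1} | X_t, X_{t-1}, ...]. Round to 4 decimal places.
E[X_{t+1} \mid \mathcal F_t] = 2.7680

For an AR(p) model X_t = c + sum_i phi_i X_{t-i} + eps_t, the
one-step-ahead conditional mean is
  E[X_{t+1} | X_t, ...] = c + sum_i phi_i X_{t+1-i}.
Substitute known values:
  E[X_{t+1} | ...] = (-0.692) * (-4)
                   = 2.7680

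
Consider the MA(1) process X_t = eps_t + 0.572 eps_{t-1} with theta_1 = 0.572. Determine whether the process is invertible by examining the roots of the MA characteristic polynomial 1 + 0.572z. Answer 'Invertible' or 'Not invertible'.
\text{Invertible}

The MA(q) characteristic polynomial is P(z) = 1 + 0.572z.
Invertibility requires all roots to lie outside the unit circle, i.e. |z| > 1 for every root.
This is linear in z: 1 + (0.572) z = 0  =>  z = -1/(0.572) = -1.748252,  |z| = 1.748252.
Moduli of all roots: 1.7483.
All moduli strictly greater than 1? Yes.
Verdict: Invertible.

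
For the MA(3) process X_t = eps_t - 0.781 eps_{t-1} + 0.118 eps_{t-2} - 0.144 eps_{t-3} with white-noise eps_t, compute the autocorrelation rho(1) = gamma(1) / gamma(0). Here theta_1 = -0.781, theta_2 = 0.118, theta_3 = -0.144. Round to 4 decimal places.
\rho(1) = -0.5412

For an MA(q) process with theta_0 = 1, the autocovariance is
  gamma(k) = sigma^2 * sum_{i=0..q-k} theta_i * theta_{i+k},
and rho(k) = gamma(k) / gamma(0). Sigma^2 cancels.
  numerator   = (1)*(-0.781) + (-0.781)*(0.118) + (0.118)*(-0.144) = -0.89015.
  denominator = (1)^2 + (-0.781)^2 + (0.118)^2 + (-0.144)^2 = 1.644621.
  rho(1) = -0.89015 / 1.644621 = -0.5412.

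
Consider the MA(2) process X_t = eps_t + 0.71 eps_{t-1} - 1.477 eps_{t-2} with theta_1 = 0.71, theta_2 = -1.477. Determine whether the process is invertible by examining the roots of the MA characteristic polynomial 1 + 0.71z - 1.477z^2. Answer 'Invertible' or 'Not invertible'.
\text{Not invertible}

The MA(q) characteristic polynomial is P(z) = 1 + 0.71z - 1.477z^2.
Invertibility requires all roots to lie outside the unit circle, i.e. |z| > 1 for every root.
Set 1 + (0.71) z + (-1.477) z^2 = 0, i.e. a z^2 + b z + c = 0 with a = -1.477, b = 0.71, c = 1.
Discriminant D = b^2 - 4ac = (0.71)^2 - 4*(-1.477)*1 = 0.5041 - (-5.908) = 6.4121.
D >= 0, so the roots are real: z = (-b +/- sqrt(D)) / (2a) = (-0.71 +/- 2.532212) / (-2.954).
  z_1 = (-0.71 + 2.532212) / (-2.954) = -0.6169,   |z_1| = 0.6169.
  z_2 = (-0.71 - 2.532212) / (-2.954) = 1.0976,   |z_2| = 1.0976.
Moduli of all roots: 0.6169, 1.0976.
All moduli strictly greater than 1? No.
Verdict: Not invertible.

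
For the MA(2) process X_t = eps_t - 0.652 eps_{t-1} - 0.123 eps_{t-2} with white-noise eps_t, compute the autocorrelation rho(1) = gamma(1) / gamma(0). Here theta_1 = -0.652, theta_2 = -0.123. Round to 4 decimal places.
\rho(1) = -0.3970

For an MA(q) process with theta_0 = 1, the autocovariance is
  gamma(k) = sigma^2 * sum_{i=0..q-k} theta_i * theta_{i+k},
and rho(k) = gamma(k) / gamma(0). Sigma^2 cancels.
  numerator   = (1)*(-0.652) + (-0.652)*(-0.123) = -0.571804.
  denominator = (1)^2 + (-0.652)^2 + (-0.123)^2 = 1.440233.
  rho(1) = -0.571804 / 1.440233 = -0.3970.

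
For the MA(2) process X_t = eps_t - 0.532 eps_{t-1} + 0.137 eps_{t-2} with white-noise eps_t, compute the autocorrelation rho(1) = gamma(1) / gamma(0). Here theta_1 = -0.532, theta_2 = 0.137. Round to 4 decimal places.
\rho(1) = -0.4647

For an MA(q) process with theta_0 = 1, the autocovariance is
  gamma(k) = sigma^2 * sum_{i=0..q-k} theta_i * theta_{i+k},
and rho(k) = gamma(k) / gamma(0). Sigma^2 cancels.
  numerator   = (1)*(-0.532) + (-0.532)*(0.137) = -0.604884.
  denominator = (1)^2 + (-0.532)^2 + (0.137)^2 = 1.301793.
  rho(1) = -0.604884 / 1.301793 = -0.4647.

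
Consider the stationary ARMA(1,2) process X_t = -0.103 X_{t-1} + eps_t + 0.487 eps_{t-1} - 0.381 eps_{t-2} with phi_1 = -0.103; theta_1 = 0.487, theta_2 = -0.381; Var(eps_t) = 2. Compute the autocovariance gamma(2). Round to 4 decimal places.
\gamma(2) = -0.8040

Multiply the model equation by X_{t-k} and take expectations. With theta_0 = psi_0 = 1 and psi_j the MA(infinity) weights, this gives
  gamma(k) - sum_i phi_i gamma(k-i) = c_k,
  c_k = sigma^2 * sum_{j=k..q} theta_j psi_{j-k}   (c_k = 0 for k > q),
using gamma(-m) = gamma(m).
psi-weights needed (psi_j = theta_j + sum_i phi_i psi_{j-i}):
  psi_1 = theta_1 + phi_1 = 0.487 + (-0.103) = 0.384
  psi_2 = theta_2 + phi_1 psi_1 = -0.381 + (-0.103)(0.384) = -0.420552
Right-hand sides:
  c_0 = sigma^2 (1 + theta_1 psi_1 + theta_2 psi_2) = 2 * (1 + (0.487)(0.384) + (-0.381)(-0.420552)) = 2 * 1.347238 = 2.694477
  c_1 = sigma^2 (theta_1 + theta_2 psi_1) = 2 * (0.487 + (-0.381)(0.384)) = 0.681392
  c_2 = sigma^2 theta_2 = 2 * (-0.381) = -0.762
Equations for k = 0 and k = 1 (AR order 1):
  gamma(0) = phi_1 gamma(1) + c_0
  gamma(1) = phi_1 gamma(0) + c_1
Substituting the second into the first: gamma(0) (1 - phi_1^2) = c_0 + phi_1 c_1, so
  gamma(0) = (c_0 + phi_1 c_1) / (1 - phi_1^2) = (2.694477 + (-0.103)(0.681392)) / (1 - (-0.103)^2) = 2.624293 / 0.989391 = 2.652433.
  gamma(1) = phi_1 gamma(0) + c_1 = (-0.103)(2.652433) + (0.681392) = 0.408191.
For k = 2: gamma(2) = phi_1 gamma(1) + c_2
  = (-0.103)(0.408191) + (-0.762) = -0.804044.
Therefore gamma(2) = -0.8040 (to 4 decimal places).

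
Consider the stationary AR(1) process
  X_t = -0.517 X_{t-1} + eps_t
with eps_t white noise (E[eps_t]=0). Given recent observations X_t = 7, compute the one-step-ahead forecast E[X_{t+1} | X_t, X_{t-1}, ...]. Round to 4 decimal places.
E[X_{t+1} \mid \mathcal F_t] = -3.6190

For an AR(p) model X_t = c + sum_i phi_i X_{t-i} + eps_t, the
one-step-ahead conditional mean is
  E[X_{t+1} | X_t, ...] = c + sum_i phi_i X_{t+1-i}.
Substitute known values:
  E[X_{t+1} | ...] = (-0.517) * (7)
                   = -3.6190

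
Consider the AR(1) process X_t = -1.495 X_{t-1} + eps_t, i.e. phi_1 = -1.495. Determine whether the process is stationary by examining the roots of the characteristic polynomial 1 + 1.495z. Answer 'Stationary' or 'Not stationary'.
\text{Not stationary}

The AR(p) characteristic polynomial is P(z) = 1 + 1.495z.
Stationarity requires all roots to lie outside the unit circle, i.e. |z| > 1 for every root.
This is linear in z: 1 + (1.495) z = 0  =>  z = -1/(1.495) = -0.668896,  |z| = 0.668896.
Moduli of all roots: 0.6689.
All moduli strictly greater than 1? No.
Verdict: Not stationary.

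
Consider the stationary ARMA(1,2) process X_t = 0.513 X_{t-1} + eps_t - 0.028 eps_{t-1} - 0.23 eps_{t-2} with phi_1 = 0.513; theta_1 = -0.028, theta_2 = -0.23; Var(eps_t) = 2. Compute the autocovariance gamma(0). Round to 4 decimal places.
\gamma(0) = 2.4714

Multiply the model equation by X_{t-k} and take expectations. With theta_0 = psi_0 = 1 and psi_j the MA(infinity) weights, this gives
  gamma(k) - sum_i phi_i gamma(k-i) = c_k,
  c_k = sigma^2 * sum_{j=k..q} theta_j psi_{j-k}   (c_k = 0 for k > q),
using gamma(-m) = gamma(m).
psi-weights needed (psi_j = theta_j + sum_i phi_i psi_{j-i}):
  psi_1 = theta_1 + phi_1 = -0.028 + (0.513) = 0.485
  psi_2 = theta_2 + phi_1 psi_1 = -0.23 + (0.513)(0.485) = 0.018805
Right-hand sides:
  c_0 = sigma^2 (1 + theta_1 psi_1 + theta_2 psi_2) = 2 * (1 + (-0.028)(0.485) + (-0.23)(0.018805)) = 2 * 0.982095 = 1.96419
  c_1 = sigma^2 (theta_1 + theta_2 psi_1) = 2 * (-0.028 + (-0.23)(0.485)) = -0.2791
  c_2 = sigma^2 theta_2 = 2 * (-0.23) = -0.46
Equations for k = 0 and k = 1 (AR order 1):
  gamma(0) = phi_1 gamma(1) + c_0
  gamma(1) = phi_1 gamma(0) + c_1
Substituting the second into the first: gamma(0) (1 - phi_1^2) = c_0 + phi_1 c_1, so
  gamma(0) = (c_0 + phi_1 c_1) / (1 - phi_1^2) = (1.96419 + (0.513)(-0.2791)) / (1 - (0.513)^2) = 1.821011 / 0.736831 = 2.47141.
Therefore gamma(0) = 2.4714 (to 4 decimal places).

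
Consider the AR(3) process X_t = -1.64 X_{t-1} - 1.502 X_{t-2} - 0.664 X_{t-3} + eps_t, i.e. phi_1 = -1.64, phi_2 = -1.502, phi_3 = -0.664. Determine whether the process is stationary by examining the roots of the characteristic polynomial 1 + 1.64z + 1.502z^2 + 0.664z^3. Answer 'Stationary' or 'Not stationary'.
\text{Stationary}

The AR(p) characteristic polynomial is P(z) = 1 + 1.64z + 1.502z^2 + 0.664z^3.
Stationarity requires all roots to lie outside the unit circle, i.e. |z| > 1 for every root.
Degree 3: look for a simple real root z0 first, then factor out (1 - z/z0) and solve the remaining quadratic.
Testing z0 = -1.25: P(-1.25) = 1 + (1.64)(-1.25) + (1.502)(-1.25)^2 + (0.664)(-1.25)^3
  = 1 + (-2.05) + (2.346875) + (-1.296875) = 0.  So z_0 = -1.25 is a root, |z_0| = 1.25.
Divide out the factor (1 + 0.8 z) = (1 - z/z0) (since 1/z0 = -0.8):
  P(z) = (1 + 0.8 z)(1 + (0.84) z + (0.83) z^2)
  [check: z-coef 0.84 - (-0.8) = 1.64; z^2-coef 0.83 - (-0.8)(0.84) = 1.502; z^3-coef -(-0.8)(0.83) = 0.664.]
Remaining roots from the quadratic factor 1 + (0.84) z + (0.83) z^2:
  Set 1 + (0.84) z + (0.83) z^2 = 0, i.e. a z^2 + b z + c = 0 with a = 0.83, b = 0.84, c = 1.
  Discriminant D = b^2 - 4ac = (0.84)^2 - 4*(0.83)*1 = 0.7056 - (3.32) = -2.6144.
  D < 0, so the roots are the complex-conjugate pair z = (-b +/- i sqrt(-D)) / (2a) = -0.506 +/- 0.974i.
  For a conjugate pair |z|^2 = z * conj(z) = (product of roots) = c/a = 1/(0.83) = 1.204819, so |z| = sqrt(1.204819) = 1.0976 for both roots.
Moduli of all roots: 1.2500, 1.0976, 1.0976.
All moduli strictly greater than 1? Yes.
Verdict: Stationary.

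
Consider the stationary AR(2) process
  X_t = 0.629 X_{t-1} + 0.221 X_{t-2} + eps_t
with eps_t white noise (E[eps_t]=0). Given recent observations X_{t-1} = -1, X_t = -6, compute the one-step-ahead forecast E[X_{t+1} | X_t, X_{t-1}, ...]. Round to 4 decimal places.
E[X_{t+1} \mid \mathcal F_t] = -3.9950

For an AR(p) model X_t = c + sum_i phi_i X_{t-i} + eps_t, the
one-step-ahead conditional mean is
  E[X_{t+1} | X_t, ...] = c + sum_i phi_i X_{t+1-i}.
Substitute known values:
  E[X_{t+1} | ...] = (0.629) * (-6) + (0.221) * (-1)
                   = -3.9950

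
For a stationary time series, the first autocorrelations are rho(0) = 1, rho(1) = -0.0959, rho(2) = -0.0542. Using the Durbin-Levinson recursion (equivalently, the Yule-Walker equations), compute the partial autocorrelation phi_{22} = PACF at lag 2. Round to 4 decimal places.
\phi_{22} = -0.0640

The PACF at lag k is phi_{kk}, the last component of the solution
to the Yule-Walker system G_k phi = r_k where
  (G_k)_{ij} = rho(|i - j|), (r_k)_i = rho(i), i,j = 1..k.
Equivalently, Durbin-Levinson gives phi_{kk} iteratively:
  phi_{11} = rho(1)
  phi_{kk} = [rho(k) - sum_{j=1..k-1} phi_{k-1,j} rho(k-j)]
            / [1 - sum_{j=1..k-1} phi_{k-1,j} rho(j)],
  phi_{k,j} = phi_{k-1,j} - phi_{kk} phi_{k-1,k-j},  j = 1..k-1.
Step k = 1:
  phi_11 = rho(1) = -0.0959.
Step k = 2:
  phi_22 = [rho(2) - phi_11 rho(1)] / [1 - phi_11 rho(1)] = [-0.0542 - (-0.0959)(-0.0959)] / [1 - (-0.0959)(-0.0959)]
         = -0.06339681 / 0.99080319 = -0.064.
Therefore phi_{22} = -0.0640.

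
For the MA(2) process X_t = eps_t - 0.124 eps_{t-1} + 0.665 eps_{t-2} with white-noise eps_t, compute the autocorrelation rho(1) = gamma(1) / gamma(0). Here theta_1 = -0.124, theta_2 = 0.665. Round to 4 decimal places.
\rho(1) = -0.1416

For an MA(q) process with theta_0 = 1, the autocovariance is
  gamma(k) = sigma^2 * sum_{i=0..q-k} theta_i * theta_{i+k},
and rho(k) = gamma(k) / gamma(0). Sigma^2 cancels.
  numerator   = (1)*(-0.124) + (-0.124)*(0.665) = -0.20646.
  denominator = (1)^2 + (-0.124)^2 + (0.665)^2 = 1.457601.
  rho(1) = -0.20646 / 1.457601 = -0.1416.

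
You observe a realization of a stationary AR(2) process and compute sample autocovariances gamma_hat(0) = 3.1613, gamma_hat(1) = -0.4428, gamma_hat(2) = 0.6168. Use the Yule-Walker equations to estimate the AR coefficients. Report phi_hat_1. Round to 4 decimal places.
\hat\phi_{1} = -0.1150

The Yule-Walker equations for an AR(p) process read, in matrix form,
  Gamma_p phi = r_p,   with   (Gamma_p)_{ij} = gamma(|i - j|),
                       (r_p)_i = gamma(i),   i,j = 1..p.
Substitute the sample gammas (Toeplitz matrix and right-hand side of size 2):
  Gamma_p = [[3.1613, -0.4428], [-0.4428, 3.1613]]
  r_p     = [-0.4428, 0.6168]
Written out:
  3.1613 phi_1 - 0.4428 phi_2 = -0.4428
  -0.4428 phi_1 + 3.1613 phi_2 = 0.6168
Solve by Cramer's rule:
  det = gamma(0)^2 - gamma(1)^2 = (3.1613)^2 - (-0.4428)^2 = 9.99381769 - 0.19607184 = 9.79774585
  phi_hat_1 = [gamma(1) gamma(0) - gamma(1) gamma(2)] / det = [(-0.4428)(3.1613) - (-0.4428)(0.6168)] / 9.79774585 = -1.1267046 / 9.79774585 = -0.115
  phi_hat_2 = [gamma(0) gamma(2) - gamma(1)^2] / det = [(3.1613)(0.6168) - (-0.4428)^2] / 9.79774585 = 1.753818 / 9.79774585 = 0.179
So phi_hat = [-0.1150, 0.1790].
Therefore phi_hat_1 = -0.1150.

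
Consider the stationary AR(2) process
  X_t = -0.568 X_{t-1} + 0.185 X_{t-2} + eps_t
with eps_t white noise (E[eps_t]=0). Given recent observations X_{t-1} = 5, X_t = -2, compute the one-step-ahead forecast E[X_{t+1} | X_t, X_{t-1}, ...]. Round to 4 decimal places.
E[X_{t+1} \mid \mathcal F_t] = 2.0610

For an AR(p) model X_t = c + sum_i phi_i X_{t-i} + eps_t, the
one-step-ahead conditional mean is
  E[X_{t+1} | X_t, ...] = c + sum_i phi_i X_{t+1-i}.
Substitute known values:
  E[X_{t+1} | ...] = (-0.568) * (-2) + (0.185) * (5)
                   = 2.0610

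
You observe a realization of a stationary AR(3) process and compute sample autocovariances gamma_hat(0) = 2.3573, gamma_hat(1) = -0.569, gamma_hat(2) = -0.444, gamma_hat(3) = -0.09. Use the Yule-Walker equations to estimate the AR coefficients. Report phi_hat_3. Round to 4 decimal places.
\hat\phi_{3} = -0.1810

The Yule-Walker equations for an AR(p) process read, in matrix form,
  Gamma_p phi = r_p,   with   (Gamma_p)_{ij} = gamma(|i - j|),
                       (r_p)_i = gamma(i),   i,j = 1..p.
Substitute the sample gammas (Toeplitz matrix and right-hand side of size 3):
  Gamma_p = [[2.3573, -0.569, -0.444], [-0.569, 2.3573, -0.569], [-0.444, -0.569, 2.3573]]
  r_p     = [-0.569, -0.444, -0.09]
Written out (R1..R3):
  (R1) 2.3573 phi_1 - 0.569 phi_2 - 0.444 phi_3 = -0.569
  (R2) -0.569 phi_1 + 2.3573 phi_2 - 0.569 phi_3 = -0.444
  (R3) -0.444 phi_1 - 0.569 phi_2 + 2.3573 phi_3 = -0.09
Gaussian elimination:
  R2 <- R2 - (-0.569/2.3573) R1 = R2 - (-0.241378) R1:  2.219956 phi_2 - 0.676172 phi_3 = -0.581344
  R3 <- R3 - (-0.444/2.3573) R1 = R3 - (-0.188351) R1:  -0.676172 phi_2 + 2.273672 phi_3 = -0.197172
  R3 <- R3 - (-0.676172/2.219956) R2 = R3 - (-0.304588) R2:  2.067718 phi_3 = -0.374242
Back-substitution:
  phi_hat_3 = -0.374242 / 2.067718 = -0.180993
  phi_hat_2 = (-0.581344 - (-0.676172)(-0.180993)) / 2.219956 = -0.317
  phi_hat_1 = (-0.569 - (-0.569)(-0.317) - (-0.444)(-0.180993)) / 2.3573 = -0.351985
So phi_hat = [-0.3520, -0.3170, -0.1810].
Therefore phi_hat_3 = -0.1810.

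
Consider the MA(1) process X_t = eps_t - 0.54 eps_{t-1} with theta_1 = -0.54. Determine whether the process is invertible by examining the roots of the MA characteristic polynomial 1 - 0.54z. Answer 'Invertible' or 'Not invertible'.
\text{Invertible}

The MA(q) characteristic polynomial is P(z) = 1 - 0.54z.
Invertibility requires all roots to lie outside the unit circle, i.e. |z| > 1 for every root.
This is linear in z: 1 + (-0.54) z = 0  =>  z = -1/(-0.54) = 1.851852,  |z| = 1.851852.
Moduli of all roots: 1.8519.
All moduli strictly greater than 1? Yes.
Verdict: Invertible.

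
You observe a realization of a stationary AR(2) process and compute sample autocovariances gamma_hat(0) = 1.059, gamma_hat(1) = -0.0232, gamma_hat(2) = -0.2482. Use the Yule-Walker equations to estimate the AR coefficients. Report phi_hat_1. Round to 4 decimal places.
\hat\phi_{1} = -0.0271

The Yule-Walker equations for an AR(p) process read, in matrix form,
  Gamma_p phi = r_p,   with   (Gamma_p)_{ij} = gamma(|i - j|),
                       (r_p)_i = gamma(i),   i,j = 1..p.
Substitute the sample gammas (Toeplitz matrix and right-hand side of size 2):
  Gamma_p = [[1.059, -0.0232], [-0.0232, 1.059]]
  r_p     = [-0.0232, -0.2482]
Written out:
  1.059 phi_1 - 0.0232 phi_2 = -0.0232
  -0.0232 phi_1 + 1.059 phi_2 = -0.2482
Solve by Cramer's rule:
  det = gamma(0)^2 - gamma(1)^2 = (1.059)^2 - (-0.0232)^2 = 1.121481 - 0.00053824 = 1.12094276
  phi_hat_1 = [gamma(1) gamma(0) - gamma(1) gamma(2)] / det = [(-0.0232)(1.059) - (-0.0232)(-0.2482)] / 1.12094276 = -0.03032704 / 1.12094276 = -0.0271
  phi_hat_2 = [gamma(0) gamma(2) - gamma(1)^2] / det = [(1.059)(-0.2482) - (-0.0232)^2] / 1.12094276 = -0.26338204 / 1.12094276 = -0.235
So phi_hat = [-0.0271, -0.2350].
Therefore phi_hat_1 = -0.0271.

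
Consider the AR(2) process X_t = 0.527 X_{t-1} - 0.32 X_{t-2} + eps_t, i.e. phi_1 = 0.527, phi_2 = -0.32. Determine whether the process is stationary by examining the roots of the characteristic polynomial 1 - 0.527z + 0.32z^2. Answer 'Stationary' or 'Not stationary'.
\text{Stationary}

The AR(p) characteristic polynomial is P(z) = 1 - 0.527z + 0.32z^2.
Stationarity requires all roots to lie outside the unit circle, i.e. |z| > 1 for every root.
Set 1 + (-0.527) z + (0.32) z^2 = 0, i.e. a z^2 + b z + c = 0 with a = 0.32, b = -0.527, c = 1.
Discriminant D = b^2 - 4ac = (-0.527)^2 - 4*(0.32)*1 = 0.277729 - (1.28) = -1.002271.
D < 0, so the roots are the complex-conjugate pair z = (-b +/- i sqrt(-D)) / (2a) = 0.8234 +/- 1.5643i.
For a conjugate pair |z|^2 = z * conj(z) = (product of roots) = c/a = 1/(0.32) = 3.125, so |z| = sqrt(3.125) = 1.7678 for both roots.
Moduli of all roots: 1.7678, 1.7678.
All moduli strictly greater than 1? Yes.
Verdict: Stationary.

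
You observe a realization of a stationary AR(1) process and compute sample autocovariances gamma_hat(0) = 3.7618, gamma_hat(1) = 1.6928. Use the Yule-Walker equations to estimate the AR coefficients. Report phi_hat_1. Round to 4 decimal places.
\hat\phi_{1} = 0.4500

The Yule-Walker equations for an AR(p) process read, in matrix form,
  Gamma_p phi = r_p,   with   (Gamma_p)_{ij} = gamma(|i - j|),
                       (r_p)_i = gamma(i),   i,j = 1..p.
Substitute the sample gammas (Toeplitz matrix and right-hand side of size 1):
  Gamma_p = [[3.7618]]
  r_p     = [1.6928]
With p = 1 this is the single equation gamma(0) phi_1 = gamma(1):
  phi_hat_1 = gamma(1) / gamma(0) = 1.6928 / 3.7618 = 0.4500.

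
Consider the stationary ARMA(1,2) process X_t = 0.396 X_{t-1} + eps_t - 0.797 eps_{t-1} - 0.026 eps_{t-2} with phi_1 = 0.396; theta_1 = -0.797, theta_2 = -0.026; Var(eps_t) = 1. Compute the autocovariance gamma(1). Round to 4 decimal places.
\gamma(1) = -0.3109

Multiply the model equation by X_{t-k} and take expectations. With theta_0 = psi_0 = 1 and psi_j the MA(infinity) weights, this gives
  gamma(k) - sum_i phi_i gamma(k-i) = c_k,
  c_k = sigma^2 * sum_{j=k..q} theta_j psi_{j-k}   (c_k = 0 for k > q),
using gamma(-m) = gamma(m).
psi-weights needed (psi_j = theta_j + sum_i phi_i psi_{j-i}):
  psi_1 = theta_1 + phi_1 = -0.797 + (0.396) = -0.401
  psi_2 = theta_2 + phi_1 psi_1 = -0.026 + (0.396)(-0.401) = -0.184796
Right-hand sides:
  c_0 = sigma^2 (1 + theta_1 psi_1 + theta_2 psi_2) = 1 * (1 + (-0.797)(-0.401) + (-0.026)(-0.184796)) = 1 * 1.324402 = 1.324402
  c_1 = sigma^2 (theta_1 + theta_2 psi_1) = 1 * (-0.797 + (-0.026)(-0.401)) = -0.786574
  c_2 = sigma^2 theta_2 = 1 * (-0.026) = -0.026
Equations for k = 0 and k = 1 (AR order 1):
  gamma(0) = phi_1 gamma(1) + c_0
  gamma(1) = phi_1 gamma(0) + c_1
Substituting the second into the first: gamma(0) (1 - phi_1^2) = c_0 + phi_1 c_1, so
  gamma(0) = (c_0 + phi_1 c_1) / (1 - phi_1^2) = (1.324402 + (0.396)(-0.786574)) / (1 - (0.396)^2) = 1.012918 / 0.843184 = 1.201302.
  gamma(1) = phi_1 gamma(0) + c_1 = (0.396)(1.201302) + (-0.786574) = -0.310859.
Therefore gamma(1) = -0.3109 (to 4 decimal places).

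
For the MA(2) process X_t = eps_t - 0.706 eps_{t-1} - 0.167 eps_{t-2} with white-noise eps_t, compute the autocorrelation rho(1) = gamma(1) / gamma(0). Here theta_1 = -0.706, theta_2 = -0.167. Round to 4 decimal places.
\rho(1) = -0.3853

For an MA(q) process with theta_0 = 1, the autocovariance is
  gamma(k) = sigma^2 * sum_{i=0..q-k} theta_i * theta_{i+k},
and rho(k) = gamma(k) / gamma(0). Sigma^2 cancels.
  numerator   = (1)*(-0.706) + (-0.706)*(-0.167) = -0.588098.
  denominator = (1)^2 + (-0.706)^2 + (-0.167)^2 = 1.526325.
  rho(1) = -0.588098 / 1.526325 = -0.3853.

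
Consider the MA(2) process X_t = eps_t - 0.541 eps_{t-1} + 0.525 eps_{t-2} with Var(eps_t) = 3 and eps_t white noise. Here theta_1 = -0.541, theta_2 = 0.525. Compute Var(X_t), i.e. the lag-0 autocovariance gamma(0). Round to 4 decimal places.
\gamma(0) = 4.7049

For an MA(q) process X_t = eps_t + sum_i theta_i eps_{t-i} with
Var(eps_t) = sigma^2, the variance is
  gamma(0) = sigma^2 * (1 + sum_i theta_i^2).
  sum_i theta_i^2 = (-0.541)^2 + (0.525)^2 = 0.292681 + 0.275625 = 0.568306.
  gamma(0) = 3 * (1 + 0.568306) = 3 * 1.568306 = 4.704918, which rounds to 4.7049.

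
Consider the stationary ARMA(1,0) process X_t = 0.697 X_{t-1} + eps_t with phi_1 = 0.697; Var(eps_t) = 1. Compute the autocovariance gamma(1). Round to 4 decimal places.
\gamma(1) = 1.3555

Multiply the model equation by X_{t-k} and take expectations. With theta_0 = psi_0 = 1 and psi_j the MA(infinity) weights, this gives
  gamma(k) - sum_i phi_i gamma(k-i) = c_k,
  c_k = sigma^2 * sum_{j=k..q} theta_j psi_{j-k}   (c_k = 0 for k > q),
using gamma(-m) = gamma(m).
Pure AR (q = 0): c_0 = sigma^2 = 1, c_k = 0 for k >= 1.
Equations for k = 0 and k = 1 (AR order 1):
  gamma(0) = phi_1 gamma(1) + c_0
  gamma(1) = phi_1 gamma(0) + c_1
Substituting the second into the first: gamma(0) (1 - phi_1^2) = c_0 + phi_1 c_1, so
  gamma(0) = c_0 / (1 - phi_1^2) = 1 / (1 - (0.697)^2) = 1 / 0.514191 = 1.944803.
  gamma(1) = phi_1 gamma(0) = (0.697)(1.944803) = 1.355527.
Therefore gamma(1) = 1.3555 (to 4 decimal places).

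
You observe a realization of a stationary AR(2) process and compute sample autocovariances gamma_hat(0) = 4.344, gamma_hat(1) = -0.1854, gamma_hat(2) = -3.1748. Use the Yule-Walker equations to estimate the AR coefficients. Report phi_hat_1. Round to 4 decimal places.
\hat\phi_{1} = -0.0740

The Yule-Walker equations for an AR(p) process read, in matrix form,
  Gamma_p phi = r_p,   with   (Gamma_p)_{ij} = gamma(|i - j|),
                       (r_p)_i = gamma(i),   i,j = 1..p.
Substitute the sample gammas (Toeplitz matrix and right-hand side of size 2):
  Gamma_p = [[4.344, -0.1854], [-0.1854, 4.344]]
  r_p     = [-0.1854, -3.1748]
Written out:
  4.344 phi_1 - 0.1854 phi_2 = -0.1854
  -0.1854 phi_1 + 4.344 phi_2 = -3.1748
Solve by Cramer's rule:
  det = gamma(0)^2 - gamma(1)^2 = (4.344)^2 - (-0.1854)^2 = 18.870336 - 0.03437316 = 18.83596284
  phi_hat_1 = [gamma(1) gamma(0) - gamma(1) gamma(2)] / det = [(-0.1854)(4.344) - (-0.1854)(-3.1748)] / 18.83596284 = -1.39398552 / 18.83596284 = -0.074
  phi_hat_2 = [gamma(0) gamma(2) - gamma(1)^2] / det = [(4.344)(-3.1748) - (-0.1854)^2] / 18.83596284 = -13.82570436 / 18.83596284 = -0.734
So phi_hat = [-0.0740, -0.7340].
Therefore phi_hat_1 = -0.0740.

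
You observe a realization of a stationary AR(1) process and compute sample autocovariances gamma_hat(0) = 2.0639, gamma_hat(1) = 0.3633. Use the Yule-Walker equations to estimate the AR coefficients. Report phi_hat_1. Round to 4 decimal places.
\hat\phi_{1} = 0.1760

The Yule-Walker equations for an AR(p) process read, in matrix form,
  Gamma_p phi = r_p,   with   (Gamma_p)_{ij} = gamma(|i - j|),
                       (r_p)_i = gamma(i),   i,j = 1..p.
Substitute the sample gammas (Toeplitz matrix and right-hand side of size 1):
  Gamma_p = [[2.0639]]
  r_p     = [0.3633]
With p = 1 this is the single equation gamma(0) phi_1 = gamma(1):
  phi_hat_1 = gamma(1) / gamma(0) = 0.3633 / 2.0639 = 0.1760.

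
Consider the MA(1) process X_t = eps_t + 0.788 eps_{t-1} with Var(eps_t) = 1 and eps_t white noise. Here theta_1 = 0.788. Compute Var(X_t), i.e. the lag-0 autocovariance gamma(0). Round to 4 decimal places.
\gamma(0) = 1.6209

For an MA(q) process X_t = eps_t + sum_i theta_i eps_{t-i} with
Var(eps_t) = sigma^2, the variance is
  gamma(0) = sigma^2 * (1 + sum_i theta_i^2).
  sum_i theta_i^2 = (0.788)^2 = 0.620944.
  gamma(0) = 1 * (1 + 0.620944) = 1 * 1.620944 = 1.620944, which rounds to 1.6209.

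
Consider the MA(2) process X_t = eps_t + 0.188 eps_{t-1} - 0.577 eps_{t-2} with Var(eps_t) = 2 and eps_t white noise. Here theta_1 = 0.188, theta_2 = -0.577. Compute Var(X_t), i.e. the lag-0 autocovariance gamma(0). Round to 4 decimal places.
\gamma(0) = 2.7365

For an MA(q) process X_t = eps_t + sum_i theta_i eps_{t-i} with
Var(eps_t) = sigma^2, the variance is
  gamma(0) = sigma^2 * (1 + sum_i theta_i^2).
  sum_i theta_i^2 = (0.188)^2 + (-0.577)^2 = 0.035344 + 0.332929 = 0.368273.
  gamma(0) = 2 * (1 + 0.368273) = 2 * 1.368273 = 2.736546, which rounds to 2.7365.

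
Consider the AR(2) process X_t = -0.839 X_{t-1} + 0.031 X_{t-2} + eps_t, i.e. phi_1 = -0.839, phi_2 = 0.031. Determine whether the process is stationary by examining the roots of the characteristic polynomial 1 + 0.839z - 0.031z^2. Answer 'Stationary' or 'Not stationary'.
\text{Stationary}

The AR(p) characteristic polynomial is P(z) = 1 + 0.839z - 0.031z^2.
Stationarity requires all roots to lie outside the unit circle, i.e. |z| > 1 for every root.
Set 1 + (0.839) z + (-0.031) z^2 = 0, i.e. a z^2 + b z + c = 0 with a = -0.031, b = 0.839, c = 1.
Discriminant D = b^2 - 4ac = (0.839)^2 - 4*(-0.031)*1 = 0.703921 - (-0.124) = 0.827921.
D >= 0, so the roots are real: z = (-b +/- sqrt(D)) / (2a) = (-0.839 +/- 0.909902) / (-0.062).
  z_1 = (-0.839 + 0.909902) / (-0.062) = -1.1436,   |z_1| = 1.1436.
  z_2 = (-0.839 - 0.909902) / (-0.062) = 28.2081,   |z_2| = 28.2081.
Moduli of all roots: 1.1436, 28.2081.
All moduli strictly greater than 1? Yes.
Verdict: Stationary.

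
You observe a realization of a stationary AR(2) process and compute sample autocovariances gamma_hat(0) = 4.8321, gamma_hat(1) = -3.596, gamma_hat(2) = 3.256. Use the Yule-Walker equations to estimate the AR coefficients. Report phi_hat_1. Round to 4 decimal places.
\hat\phi_{1} = -0.5440

The Yule-Walker equations for an AR(p) process read, in matrix form,
  Gamma_p phi = r_p,   with   (Gamma_p)_{ij} = gamma(|i - j|),
                       (r_p)_i = gamma(i),   i,j = 1..p.
Substitute the sample gammas (Toeplitz matrix and right-hand side of size 2):
  Gamma_p = [[4.8321, -3.596], [-3.596, 4.8321]]
  r_p     = [-3.596, 3.256]
Written out:
  4.8321 phi_1 - 3.596 phi_2 = -3.596
  -3.596 phi_1 + 4.8321 phi_2 = 3.256
Solve by Cramer's rule:
  det = gamma(0)^2 - gamma(1)^2 = (4.8321)^2 - (-3.596)^2 = 23.34919041 - 12.931216 = 10.41797441
  phi_hat_1 = [gamma(1) gamma(0) - gamma(1) gamma(2)] / det = [(-3.596)(4.8321) - (-3.596)(3.256)] / 10.41797441 = -5.6676556 / 10.41797441 = -0.544
  phi_hat_2 = [gamma(0) gamma(2) - gamma(1)^2] / det = [(4.8321)(3.256) - (-3.596)^2] / 10.41797441 = 2.8021016 / 10.41797441 = 0.269
So phi_hat = [-0.5440, 0.2690].
Therefore phi_hat_1 = -0.5440.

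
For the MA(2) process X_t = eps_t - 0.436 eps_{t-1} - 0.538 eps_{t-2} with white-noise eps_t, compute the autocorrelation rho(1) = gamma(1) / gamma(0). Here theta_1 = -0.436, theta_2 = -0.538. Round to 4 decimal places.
\rho(1) = -0.1361

For an MA(q) process with theta_0 = 1, the autocovariance is
  gamma(k) = sigma^2 * sum_{i=0..q-k} theta_i * theta_{i+k},
and rho(k) = gamma(k) / gamma(0). Sigma^2 cancels.
  numerator   = (1)*(-0.436) + (-0.436)*(-0.538) = -0.201432.
  denominator = (1)^2 + (-0.436)^2 + (-0.538)^2 = 1.47954.
  rho(1) = -0.201432 / 1.47954 = -0.1361.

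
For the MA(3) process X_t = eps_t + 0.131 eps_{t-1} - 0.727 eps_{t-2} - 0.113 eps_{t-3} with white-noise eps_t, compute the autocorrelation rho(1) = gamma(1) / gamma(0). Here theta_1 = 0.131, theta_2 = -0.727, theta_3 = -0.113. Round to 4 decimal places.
\rho(1) = 0.0757

For an MA(q) process with theta_0 = 1, the autocovariance is
  gamma(k) = sigma^2 * sum_{i=0..q-k} theta_i * theta_{i+k},
and rho(k) = gamma(k) / gamma(0). Sigma^2 cancels.
  numerator   = (1)*(0.131) + (0.131)*(-0.727) + (-0.727)*(-0.113) = 0.117914.
  denominator = (1)^2 + (0.131)^2 + (-0.727)^2 + (-0.113)^2 = 1.558459.
  rho(1) = 0.117914 / 1.558459 = 0.0757.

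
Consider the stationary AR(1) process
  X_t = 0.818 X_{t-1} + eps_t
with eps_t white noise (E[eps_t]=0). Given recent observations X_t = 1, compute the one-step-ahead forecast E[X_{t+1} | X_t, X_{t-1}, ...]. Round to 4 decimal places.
E[X_{t+1} \mid \mathcal F_t] = 0.8180

For an AR(p) model X_t = c + sum_i phi_i X_{t-i} + eps_t, the
one-step-ahead conditional mean is
  E[X_{t+1} | X_t, ...] = c + sum_i phi_i X_{t+1-i}.
Substitute known values:
  E[X_{t+1} | ...] = (0.818) * (1)
                   = 0.8180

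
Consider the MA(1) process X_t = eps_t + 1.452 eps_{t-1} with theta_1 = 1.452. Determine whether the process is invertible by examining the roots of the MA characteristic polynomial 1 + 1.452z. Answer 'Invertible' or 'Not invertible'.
\text{Not invertible}

The MA(q) characteristic polynomial is P(z) = 1 + 1.452z.
Invertibility requires all roots to lie outside the unit circle, i.e. |z| > 1 for every root.
This is linear in z: 1 + (1.452) z = 0  =>  z = -1/(1.452) = -0.688705,  |z| = 0.688705.
Moduli of all roots: 0.6887.
All moduli strictly greater than 1? No.
Verdict: Not invertible.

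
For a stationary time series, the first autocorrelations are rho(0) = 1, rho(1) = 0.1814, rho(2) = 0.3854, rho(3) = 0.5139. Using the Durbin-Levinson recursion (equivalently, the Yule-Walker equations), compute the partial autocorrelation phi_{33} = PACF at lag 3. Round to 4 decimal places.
\phi_{33} = 0.4810

The PACF at lag k is phi_{kk}, the last component of the solution
to the Yule-Walker system G_k phi = r_k where
  (G_k)_{ij} = rho(|i - j|), (r_k)_i = rho(i), i,j = 1..k.
Equivalently, Durbin-Levinson gives phi_{kk} iteratively:
  phi_{11} = rho(1)
  phi_{kk} = [rho(k) - sum_{j=1..k-1} phi_{k-1,j} rho(k-j)]
            / [1 - sum_{j=1..k-1} phi_{k-1,j} rho(j)],
  phi_{k,j} = phi_{k-1,j} - phi_{kk} phi_{k-1,k-j},  j = 1..k-1.
Step k = 1:
  phi_11 = rho(1) = 0.1814.
Step k = 2:
  phi_22 = [rho(2) - phi_11 rho(1)] / [1 - phi_11 rho(1)] = [0.3854 - (0.1814)(0.1814)] / [1 - (0.1814)(0.1814)]
         = 0.35249404 / 0.96709404 = 0.364488.
  Update: phi_21 = phi_11 - phi_22 phi_11 = 0.1814 - (0.364488)(0.1814) = 0.115282.
Step k = 3:
  phi_33 = [rho(3) - phi_21 rho(2) - phi_22 rho(1)] / [1 - phi_21 rho(1) - phi_22 rho(2)]
    numerator   = 0.5139 - (0.115282)(0.3854) - (0.364488)(0.1814) = 0.40335226
    denominator = 1 - (0.115282)(0.1814) - (0.364488)(0.3854) = 0.83861424
  phi_33 = 0.40335226 / 0.83861424 = 0.481.
Therefore phi_{33} = 0.4810.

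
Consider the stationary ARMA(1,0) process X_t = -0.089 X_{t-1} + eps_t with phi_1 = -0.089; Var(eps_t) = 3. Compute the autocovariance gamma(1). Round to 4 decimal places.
\gamma(1) = -0.2691

Multiply the model equation by X_{t-k} and take expectations. With theta_0 = psi_0 = 1 and psi_j the MA(infinity) weights, this gives
  gamma(k) - sum_i phi_i gamma(k-i) = c_k,
  c_k = sigma^2 * sum_{j=k..q} theta_j psi_{j-k}   (c_k = 0 for k > q),
using gamma(-m) = gamma(m).
Pure AR (q = 0): c_0 = sigma^2 = 3, c_k = 0 for k >= 1.
Equations for k = 0 and k = 1 (AR order 1):
  gamma(0) = phi_1 gamma(1) + c_0
  gamma(1) = phi_1 gamma(0) + c_1
Substituting the second into the first: gamma(0) (1 - phi_1^2) = c_0 + phi_1 c_1, so
  gamma(0) = c_0 / (1 - phi_1^2) = 3 / (1 - (-0.089)^2) = 3 / 0.992079 = 3.023953.
  gamma(1) = phi_1 gamma(0) = (-0.089)(3.023953) = -0.269132.
Therefore gamma(1) = -0.2691 (to 4 decimal places).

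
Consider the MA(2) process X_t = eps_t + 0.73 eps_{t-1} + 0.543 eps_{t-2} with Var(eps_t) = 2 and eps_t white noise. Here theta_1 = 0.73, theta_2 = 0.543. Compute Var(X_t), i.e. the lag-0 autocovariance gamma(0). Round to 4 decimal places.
\gamma(0) = 3.6555

For an MA(q) process X_t = eps_t + sum_i theta_i eps_{t-i} with
Var(eps_t) = sigma^2, the variance is
  gamma(0) = sigma^2 * (1 + sum_i theta_i^2).
  sum_i theta_i^2 = (0.73)^2 + (0.543)^2 = 0.5329 + 0.294849 = 0.827749.
  gamma(0) = 2 * (1 + 0.827749) = 2 * 1.827749 = 3.655498, which rounds to 3.6555.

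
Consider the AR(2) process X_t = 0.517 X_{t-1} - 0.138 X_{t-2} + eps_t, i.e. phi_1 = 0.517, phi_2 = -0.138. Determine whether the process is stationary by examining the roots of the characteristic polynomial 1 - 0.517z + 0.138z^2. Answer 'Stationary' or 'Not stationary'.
\text{Stationary}

The AR(p) characteristic polynomial is P(z) = 1 - 0.517z + 0.138z^2.
Stationarity requires all roots to lie outside the unit circle, i.e. |z| > 1 for every root.
Set 1 + (-0.517) z + (0.138) z^2 = 0, i.e. a z^2 + b z + c = 0 with a = 0.138, b = -0.517, c = 1.
Discriminant D = b^2 - 4ac = (-0.517)^2 - 4*(0.138)*1 = 0.267289 - (0.552) = -0.284711.
D < 0, so the roots are the complex-conjugate pair z = (-b +/- i sqrt(-D)) / (2a) = 1.8732 +/- 1.9333i.
For a conjugate pair |z|^2 = z * conj(z) = (product of roots) = c/a = 1/(0.138) = 7.246377, so |z| = sqrt(7.246377) = 2.6919 for both roots.
Moduli of all roots: 2.6919, 2.6919.
All moduli strictly greater than 1? Yes.
Verdict: Stationary.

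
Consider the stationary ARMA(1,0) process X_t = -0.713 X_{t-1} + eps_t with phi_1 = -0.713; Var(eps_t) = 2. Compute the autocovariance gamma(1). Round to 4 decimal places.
\gamma(1) = -2.9005

Multiply the model equation by X_{t-k} and take expectations. With theta_0 = psi_0 = 1 and psi_j the MA(infinity) weights, this gives
  gamma(k) - sum_i phi_i gamma(k-i) = c_k,
  c_k = sigma^2 * sum_{j=k..q} theta_j psi_{j-k}   (c_k = 0 for k > q),
using gamma(-m) = gamma(m).
Pure AR (q = 0): c_0 = sigma^2 = 2, c_k = 0 for k >= 1.
Equations for k = 0 and k = 1 (AR order 1):
  gamma(0) = phi_1 gamma(1) + c_0
  gamma(1) = phi_1 gamma(0) + c_1
Substituting the second into the first: gamma(0) (1 - phi_1^2) = c_0 + phi_1 c_1, so
  gamma(0) = c_0 / (1 - phi_1^2) = 2 / (1 - (-0.713)^2) = 2 / 0.491631 = 4.068092.
  gamma(1) = phi_1 gamma(0) = (-0.713)(4.068092) = -2.900549.
Therefore gamma(1) = -2.9005 (to 4 decimal places).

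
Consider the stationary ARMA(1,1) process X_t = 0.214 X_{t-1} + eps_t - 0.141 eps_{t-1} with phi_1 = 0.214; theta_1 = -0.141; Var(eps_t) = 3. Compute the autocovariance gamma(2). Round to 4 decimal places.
\gamma(2) = 0.0476

Multiply the model equation by X_{t-k} and take expectations. With theta_0 = psi_0 = 1 and psi_j the MA(infinity) weights, this gives
  gamma(k) - sum_i phi_i gamma(k-i) = c_k,
  c_k = sigma^2 * sum_{j=k..q} theta_j psi_{j-k}   (c_k = 0 for k > q),
using gamma(-m) = gamma(m).
psi-weights needed (psi_j = theta_j + sum_i phi_i psi_{j-i}):
  psi_1 = theta_1 + phi_1 = -0.141 + (0.214) = 0.073
Right-hand sides:
  c_0 = sigma^2 (1 + theta_1 psi_1) = 3 * (1 + (-0.141)(0.073)) = 3 * 0.989707 = 2.969121
  c_1 = sigma^2 theta_1 = 3 * (-0.141) = -0.423
  c_2 = 0
Equations for k = 0 and k = 1 (AR order 1):
  gamma(0) = phi_1 gamma(1) + c_0
  gamma(1) = phi_1 gamma(0) + c_1
Substituting the second into the first: gamma(0) (1 - phi_1^2) = c_0 + phi_1 c_1, so
  gamma(0) = (c_0 + phi_1 c_1) / (1 - phi_1^2) = (2.969121 + (0.214)(-0.423)) / (1 - (0.214)^2) = 2.878599 / 0.954204 = 3.016754.
  gamma(1) = phi_1 gamma(0) + c_1 = (0.214)(3.016754) + (-0.423) = 0.222585.
For k = 2 (> q): gamma(2) = phi_1 gamma(1) = (0.214)(0.222585) = 0.047633.
Therefore gamma(2) = 0.0476 (to 4 decimal places).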